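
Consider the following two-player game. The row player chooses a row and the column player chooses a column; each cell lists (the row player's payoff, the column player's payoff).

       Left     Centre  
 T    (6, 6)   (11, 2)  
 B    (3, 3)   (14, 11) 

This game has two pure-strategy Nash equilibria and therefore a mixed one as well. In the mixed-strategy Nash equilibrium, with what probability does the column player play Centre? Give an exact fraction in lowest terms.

1/2

The column player's mix q on Left must make the row player indifferent between T and B.
The row player's payoff from T: 6q + 11(1−q). From B: 3q + 14(1−q).
Set equal: 3q = 3(1−q) → q = 3/6 = 1/2.
Probability on Centre is 1 − 1/2 = 1/2.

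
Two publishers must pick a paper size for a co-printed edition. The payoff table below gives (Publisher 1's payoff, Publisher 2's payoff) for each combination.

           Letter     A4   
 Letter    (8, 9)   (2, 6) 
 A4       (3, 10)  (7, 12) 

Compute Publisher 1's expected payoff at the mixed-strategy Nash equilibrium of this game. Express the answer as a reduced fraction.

Publisher 2 mixes with probability q on Letter, chosen so Publisher 1 is indifferent: 8q + 2(1−q) = 3q + 7(1−q) gives q = 1/2.
Publisher 1's expected payoff (from either row, since indifferent) is 8·1/2 + 2·1/2 = 5.

5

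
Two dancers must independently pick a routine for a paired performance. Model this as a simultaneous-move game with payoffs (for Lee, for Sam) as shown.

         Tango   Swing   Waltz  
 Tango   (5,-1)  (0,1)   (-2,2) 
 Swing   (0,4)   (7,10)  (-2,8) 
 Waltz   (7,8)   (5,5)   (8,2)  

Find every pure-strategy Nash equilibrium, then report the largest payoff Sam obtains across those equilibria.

Both Swing is a pure NE (Lee: 7 ≥ 5; Sam: 10 ≥ 8). Sam gets 10.
(Waltz, Tango) is a pure NE (Lee: 7 ≥ 5; Sam: 8 ≥ 5). Sam gets 8.
Every other cell has a profitable deviation for at least one player. Highest of {10, 8} is 10.

10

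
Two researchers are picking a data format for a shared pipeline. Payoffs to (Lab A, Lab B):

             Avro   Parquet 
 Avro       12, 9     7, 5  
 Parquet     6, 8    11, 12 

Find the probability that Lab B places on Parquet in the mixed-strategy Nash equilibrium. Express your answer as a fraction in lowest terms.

3/5

Lab B's mix q on Avro must make Lab A indifferent between Avro and Parquet.
Lab A's payoff from Avro: 12q + 7(1−q). From Parquet: 6q + 11(1−q).
Set equal: 6q = 4(1−q) → q = 4/10 = 2/5.
Probability on Parquet is 1 − 2/5 = 3/5.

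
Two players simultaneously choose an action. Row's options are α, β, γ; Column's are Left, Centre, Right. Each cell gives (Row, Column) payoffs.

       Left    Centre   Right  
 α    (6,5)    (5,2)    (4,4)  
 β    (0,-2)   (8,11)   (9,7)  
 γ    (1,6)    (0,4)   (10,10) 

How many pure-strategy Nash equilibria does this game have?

3

(α, Left): Row gets 6 (best alternative 1); Column gets 5 (best alternative 4). Neither deviates — NE.
(β, Centre): Row gets 8 (best alternative 5); Column gets 11 (best alternative 7). Neither deviates — NE.
(γ, Right): Row gets 10 (best alternative 9); Column gets 10 (best alternative 6). Neither deviates — NE.
(γ, Left) is not a NE: Row would switch to α (6 > 1).
No other cell survives both best-response checks, so there are 3 pure NE.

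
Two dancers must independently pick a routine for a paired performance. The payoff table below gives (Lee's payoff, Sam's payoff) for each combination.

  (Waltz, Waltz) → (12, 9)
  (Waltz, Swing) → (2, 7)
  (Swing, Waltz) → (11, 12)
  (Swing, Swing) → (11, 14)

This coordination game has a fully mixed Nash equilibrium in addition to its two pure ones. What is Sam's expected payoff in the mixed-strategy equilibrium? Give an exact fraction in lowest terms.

21/2

Lee mixes with probability p on Waltz, chosen so Sam is indifferent: 9p + 12(1−p) = 7p + 14(1−p) gives p = 1/2.
Sam's expected payoff is 9·1/2 + 12·1/2 = 21/2.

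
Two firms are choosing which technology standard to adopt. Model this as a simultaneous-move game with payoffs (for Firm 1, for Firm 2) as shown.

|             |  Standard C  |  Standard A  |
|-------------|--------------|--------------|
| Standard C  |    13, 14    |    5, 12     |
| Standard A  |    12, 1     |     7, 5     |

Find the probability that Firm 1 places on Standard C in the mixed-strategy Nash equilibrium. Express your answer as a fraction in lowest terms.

2/3

Firm 1's mix p on Standard C must make Firm 2 indifferent between Standard C and Standard A.
Firm 2's payoff from Standard C: 14p + 1(1−p). From Standard A: 12p + 5(1−p).
Set equal: 2p = 4(1−p) → p = 4/6 = 2/3.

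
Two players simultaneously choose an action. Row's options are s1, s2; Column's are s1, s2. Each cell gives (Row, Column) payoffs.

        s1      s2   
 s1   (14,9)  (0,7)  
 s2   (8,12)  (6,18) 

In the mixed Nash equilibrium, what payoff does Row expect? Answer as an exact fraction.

7

Column mixes with probability q on s1, chosen so Row is indifferent: 14q + 0(1−q) = 8q + 6(1−q) gives q = 1/2.
Row's expected payoff (from either row, since indifferent) is 14·1/2 + 0·1/2 = 7.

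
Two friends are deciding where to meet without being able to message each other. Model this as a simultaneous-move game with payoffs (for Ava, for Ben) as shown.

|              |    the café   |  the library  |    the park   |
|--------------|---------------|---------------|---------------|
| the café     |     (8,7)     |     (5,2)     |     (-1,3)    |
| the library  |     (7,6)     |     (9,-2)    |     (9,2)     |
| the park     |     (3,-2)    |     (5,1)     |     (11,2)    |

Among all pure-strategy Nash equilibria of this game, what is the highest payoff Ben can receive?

Both the café is a pure NE (Ava: 8 ≥ 7; Ben: 7 ≥ 3). Ben gets 7.
Both the park is a pure NE (Ava: 11 ≥ 9; Ben: 2 ≥ 1). Ben gets 2.
Every other cell has a profitable deviation for at least one player. Highest of {7, 2} is 7.

7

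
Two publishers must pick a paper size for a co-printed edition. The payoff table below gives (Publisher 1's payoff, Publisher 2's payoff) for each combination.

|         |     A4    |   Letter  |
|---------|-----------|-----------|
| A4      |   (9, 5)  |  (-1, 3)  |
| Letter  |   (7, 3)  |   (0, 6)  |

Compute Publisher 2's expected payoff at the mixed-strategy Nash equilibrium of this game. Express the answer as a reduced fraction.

21/5

Publisher 1 mixes with probability p on A4, chosen so Publisher 2 is indifferent: 5p + 3(1−p) = 3p + 6(1−p) gives p = 3/5.
Publisher 2's expected payoff is 5·3/5 + 3·2/5 = 21/5.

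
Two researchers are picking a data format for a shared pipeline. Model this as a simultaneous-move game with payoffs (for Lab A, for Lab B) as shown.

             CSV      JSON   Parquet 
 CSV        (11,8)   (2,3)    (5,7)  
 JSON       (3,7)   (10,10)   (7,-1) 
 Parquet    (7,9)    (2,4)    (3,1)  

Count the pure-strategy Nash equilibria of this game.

Both CSV: Lab A gets 11 (best alternative 7); Lab B gets 8 (best alternative 7). Neither deviates — NE.
Both JSON: Lab A gets 10 (best alternative 2); Lab B gets 10 (best alternative 7). Neither deviates — NE.
Both Parquet is not a NE: Lab A would switch to JSON (7 > 3).
No other cell survives both best-response checks, so there are 2 pure NE.

2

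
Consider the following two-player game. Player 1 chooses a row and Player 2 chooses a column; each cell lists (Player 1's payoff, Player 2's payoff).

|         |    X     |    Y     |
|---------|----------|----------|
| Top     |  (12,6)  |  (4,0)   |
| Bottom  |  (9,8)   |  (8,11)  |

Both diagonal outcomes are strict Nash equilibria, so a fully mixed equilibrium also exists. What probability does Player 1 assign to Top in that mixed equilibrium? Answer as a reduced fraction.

1/3

Player 1's mix p on Top must make Player 2 indifferent between X and Y.
Player 2's payoff from X: 6p + 8(1−p). From Y: 0p + 11(1−p).
Set equal: 6p = 3(1−p) → p = 3/9 = 1/3.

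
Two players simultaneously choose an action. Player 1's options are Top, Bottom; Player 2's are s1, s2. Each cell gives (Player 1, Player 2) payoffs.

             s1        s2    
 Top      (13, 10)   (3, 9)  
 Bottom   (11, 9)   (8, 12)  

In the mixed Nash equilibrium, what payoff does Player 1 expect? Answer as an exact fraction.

Player 2 mixes with probability q on s1, chosen so Player 1 is indifferent: 13q + 3(1−q) = 11q + 8(1−q) gives q = 5/7.
Player 1's expected payoff (from either row, since indifferent) is 13·5/7 + 3·2/7 = 71/7.

71/7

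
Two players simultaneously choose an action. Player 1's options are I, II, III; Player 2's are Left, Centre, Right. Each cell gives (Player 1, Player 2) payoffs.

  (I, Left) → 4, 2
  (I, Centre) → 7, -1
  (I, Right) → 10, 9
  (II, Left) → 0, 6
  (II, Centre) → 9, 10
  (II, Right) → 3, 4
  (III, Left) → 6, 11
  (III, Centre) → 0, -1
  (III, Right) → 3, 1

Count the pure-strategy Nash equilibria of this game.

(I, Right): Player 1 gets 10 (best alternative 3); Player 2 gets 9 (best alternative 2). Neither deviates — NE.
(II, Centre): Player 1 gets 9 (best alternative 7); Player 2 gets 10 (best alternative 6). Neither deviates — NE.
(III, Left): Player 1 gets 6 (best alternative 4); Player 2 gets 11 (best alternative 1). Neither deviates — NE.
(I, Left) is not a NE: Player 1 would switch to III (6 > 4).
No other cell survives both best-response checks, so there are 3 pure NE.

3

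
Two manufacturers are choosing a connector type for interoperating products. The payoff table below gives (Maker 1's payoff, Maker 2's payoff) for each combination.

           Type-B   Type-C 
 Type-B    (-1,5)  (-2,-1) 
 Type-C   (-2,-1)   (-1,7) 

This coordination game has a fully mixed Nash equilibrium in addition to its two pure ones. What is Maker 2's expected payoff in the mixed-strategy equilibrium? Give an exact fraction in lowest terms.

17/7

Maker 1 mixes with probability p on Type-B, chosen so Maker 2 is indifferent: 5p + (-1)(1−p) = (-1)p + 7(1−p) gives p = 4/7.
Maker 2's expected payoff is 5·4/7 + (-1)·3/7 = 17/7.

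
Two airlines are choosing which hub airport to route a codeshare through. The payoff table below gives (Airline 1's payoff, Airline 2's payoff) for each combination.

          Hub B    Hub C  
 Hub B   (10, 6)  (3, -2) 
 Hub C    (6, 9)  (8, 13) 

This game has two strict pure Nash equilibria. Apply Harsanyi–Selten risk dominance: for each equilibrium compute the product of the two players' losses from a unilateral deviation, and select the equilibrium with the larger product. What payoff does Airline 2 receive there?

6

At both Hub B: Airline 1 loses 10 − 6 = 4 by deviating; Airline 2 loses 6 − (-2) = 8. Product = 4·8 = 32.
At both Hub C: Airline 1 loses 8 − 3 = 5 by deviating; Airline 2 loses 13 − 9 = 4. Product = 5·4 = 20.
32 > 20, so both Hub B is risk-dominant. Airline 2's payoff there is 6.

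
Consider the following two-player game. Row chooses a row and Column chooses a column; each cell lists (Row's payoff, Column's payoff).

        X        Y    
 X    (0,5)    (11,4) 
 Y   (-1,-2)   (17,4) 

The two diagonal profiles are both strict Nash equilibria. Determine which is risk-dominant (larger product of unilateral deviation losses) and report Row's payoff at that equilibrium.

17

At both X: Row loses 0 − (-1) = 1 by deviating; Column loses 5 − 4 = 1. Product = 1·1 = 1.
At both Y: Row loses 17 − 11 = 6 by deviating; Column loses 4 − (-2) = 6. Product = 6·6 = 36.
36 > 1, so both Y is risk-dominant. Row's payoff there is 17.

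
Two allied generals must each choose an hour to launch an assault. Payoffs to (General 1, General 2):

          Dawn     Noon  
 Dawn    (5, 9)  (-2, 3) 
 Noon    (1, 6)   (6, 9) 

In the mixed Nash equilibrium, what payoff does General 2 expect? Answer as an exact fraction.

7

General 1 mixes with probability p on Dawn, chosen so General 2 is indifferent: 9p + 6(1−p) = 3p + 9(1−p) gives p = 1/3.
General 2's expected payoff is 9·1/3 + 6·2/3 = 7.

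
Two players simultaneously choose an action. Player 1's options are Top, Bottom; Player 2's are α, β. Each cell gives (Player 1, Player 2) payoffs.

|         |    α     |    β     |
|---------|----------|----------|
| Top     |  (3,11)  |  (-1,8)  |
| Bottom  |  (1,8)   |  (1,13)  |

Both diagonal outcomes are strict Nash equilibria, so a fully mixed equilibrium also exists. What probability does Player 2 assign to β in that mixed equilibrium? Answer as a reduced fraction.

1/2

Player 2's mix q on α must make Player 1 indifferent between Top and Bottom.
Player 1's payoff from Top: 3q + (-1)(1−q). From Bottom: 1q + 1(1−q).
Set equal: 2q = 2(1−q) → q = 2/4 = 1/2.
Probability on β is 1 − 1/2 = 1/2.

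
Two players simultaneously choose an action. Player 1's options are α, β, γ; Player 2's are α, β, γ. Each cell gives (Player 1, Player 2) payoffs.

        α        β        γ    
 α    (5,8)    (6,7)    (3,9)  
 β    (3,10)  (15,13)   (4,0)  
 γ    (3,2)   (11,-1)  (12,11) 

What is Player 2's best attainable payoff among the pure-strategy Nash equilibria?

Both β is a pure NE (Player 1: 15 ≥ 11; Player 2: 13 ≥ 10). Player 2 gets 13.
Both γ is a pure NE (Player 1: 12 ≥ 4; Player 2: 11 ≥ 2). Player 2 gets 11.
Every other cell has a profitable deviation for at least one player. Highest of {13, 11} is 13.

13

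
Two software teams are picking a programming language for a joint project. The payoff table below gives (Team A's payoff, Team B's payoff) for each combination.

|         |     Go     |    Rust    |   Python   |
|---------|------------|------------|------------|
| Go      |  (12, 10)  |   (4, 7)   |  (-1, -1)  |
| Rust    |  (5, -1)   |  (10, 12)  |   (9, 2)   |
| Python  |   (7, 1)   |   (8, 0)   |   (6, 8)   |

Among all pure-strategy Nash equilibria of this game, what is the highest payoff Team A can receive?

Both Go is a pure NE (Team A: 12 ≥ 7; Team B: 10 ≥ 7). Team A gets 12.
Both Rust is a pure NE (Team A: 10 ≥ 8; Team B: 12 ≥ 2). Team A gets 10.
Every other cell has a profitable deviation for at least one player. Highest of {12, 10} is 12.

12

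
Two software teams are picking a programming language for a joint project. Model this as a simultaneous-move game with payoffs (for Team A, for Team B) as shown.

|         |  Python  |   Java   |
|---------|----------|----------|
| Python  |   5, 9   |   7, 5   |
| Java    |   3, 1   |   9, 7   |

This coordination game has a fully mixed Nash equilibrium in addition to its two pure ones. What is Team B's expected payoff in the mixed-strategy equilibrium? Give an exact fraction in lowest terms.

29/5

Team A mixes with probability p on Python, chosen so Team B is indifferent: 9p + 1(1−p) = 5p + 7(1−p) gives p = 3/5.
Team B's expected payoff is 9·3/5 + 1·2/5 = 29/5.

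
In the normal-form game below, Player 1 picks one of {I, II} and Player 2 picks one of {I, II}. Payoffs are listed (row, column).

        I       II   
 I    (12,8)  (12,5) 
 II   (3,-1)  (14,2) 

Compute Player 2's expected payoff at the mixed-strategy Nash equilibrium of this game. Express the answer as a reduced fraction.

7/2

Player 1 mixes with probability p on I, chosen so Player 2 is indifferent: 8p + (-1)(1−p) = 5p + 2(1−p) gives p = 1/2.
Player 2's expected payoff is 8·1/2 + (-1)·1/2 = 7/2.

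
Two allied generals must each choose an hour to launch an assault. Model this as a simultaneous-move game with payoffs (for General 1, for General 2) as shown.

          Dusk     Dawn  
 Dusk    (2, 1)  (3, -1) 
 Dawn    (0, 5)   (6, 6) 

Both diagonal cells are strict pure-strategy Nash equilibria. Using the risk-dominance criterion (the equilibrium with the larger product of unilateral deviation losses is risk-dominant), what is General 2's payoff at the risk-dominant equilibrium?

1

At both Dusk: General 1 loses 2 − 0 = 2 by deviating; General 2 loses 1 − (-1) = 2. Product = 2·2 = 4.
At both Dawn: General 1 loses 6 − 3 = 3 by deviating; General 2 loses 6 − 5 = 1. Product = 3·1 = 3.
4 > 3, so both Dusk is risk-dominant. General 2's payoff there is 1.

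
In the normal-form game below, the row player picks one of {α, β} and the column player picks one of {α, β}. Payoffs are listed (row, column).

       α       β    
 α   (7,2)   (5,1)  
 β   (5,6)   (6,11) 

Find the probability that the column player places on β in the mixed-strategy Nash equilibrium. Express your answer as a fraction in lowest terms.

The column player's mix q on α must make the row player indifferent between α and β.
The row player's payoff from α: 7q + 5(1−q). From β: 5q + 6(1−q).
Set equal: 2q = 1(1−q) → q = 1/3.
Probability on β is 1 − 1/3 = 2/3.

2/3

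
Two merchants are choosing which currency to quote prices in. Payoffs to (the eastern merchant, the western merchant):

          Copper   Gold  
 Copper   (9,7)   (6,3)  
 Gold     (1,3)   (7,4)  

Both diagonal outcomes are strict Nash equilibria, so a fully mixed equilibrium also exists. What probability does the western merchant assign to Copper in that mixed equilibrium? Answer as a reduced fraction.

1/9

The western merchant's mix q on Copper must make the eastern merchant indifferent between Copper and Gold.
The eastern merchant's payoff from Copper: 9q + 6(1−q). From Gold: 1q + 7(1−q).
Set equal: 8q = 1(1−q) → q = 1/9.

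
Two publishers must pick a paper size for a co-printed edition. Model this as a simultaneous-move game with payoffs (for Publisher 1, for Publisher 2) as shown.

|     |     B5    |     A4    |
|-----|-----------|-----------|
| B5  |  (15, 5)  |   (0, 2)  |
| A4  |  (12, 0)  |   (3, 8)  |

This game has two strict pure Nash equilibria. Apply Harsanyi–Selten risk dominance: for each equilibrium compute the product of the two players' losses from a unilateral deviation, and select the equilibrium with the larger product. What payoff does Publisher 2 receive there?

At both B5: Publisher 1 loses 15 − 12 = 3 by deviating; Publisher 2 loses 5 − 2 = 3. Product = 3·3 = 9.
At both A4: Publisher 1 loses 3 − 0 = 3 by deviating; Publisher 2 loses 8 − 0 = 8. Product = 3·8 = 24.
24 > 9, so both A4 is risk-dominant. Publisher 2's payoff there is 8.

8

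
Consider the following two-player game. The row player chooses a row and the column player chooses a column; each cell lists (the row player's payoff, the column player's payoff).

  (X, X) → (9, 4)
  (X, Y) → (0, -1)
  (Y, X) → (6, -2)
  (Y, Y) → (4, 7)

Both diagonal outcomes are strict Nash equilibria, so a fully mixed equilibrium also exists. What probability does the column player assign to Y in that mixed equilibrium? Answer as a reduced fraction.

The column player's mix q on X must make the row player indifferent between X and Y.
The row player's payoff from X: 9q + 0(1−q). From Y: 6q + 4(1−q).
Set equal: 3q = 4(1−q) → q = 4/7.
Probability on Y is 1 − 4/7 = 3/7.

3/7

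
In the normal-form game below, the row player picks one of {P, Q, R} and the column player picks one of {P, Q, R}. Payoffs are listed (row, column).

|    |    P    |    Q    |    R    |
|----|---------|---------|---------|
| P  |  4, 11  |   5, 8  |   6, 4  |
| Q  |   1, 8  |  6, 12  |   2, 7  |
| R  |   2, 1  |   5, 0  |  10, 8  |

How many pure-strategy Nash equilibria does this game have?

3

Both P: the row player gets 4 (best alternative 2); the column player gets 11 (best alternative 8). Neither deviates — NE.
Both Q: the row player gets 6 (best alternative 5); the column player gets 12 (best alternative 8). Neither deviates — NE.
Both R: the row player gets 10 (best alternative 6); the column player gets 8 (best alternative 1). Neither deviates — NE.
(R, P) is not a NE: the row player would switch to P (4 > 2).
No other cell survives both best-response checks, so there are 3 pure NE.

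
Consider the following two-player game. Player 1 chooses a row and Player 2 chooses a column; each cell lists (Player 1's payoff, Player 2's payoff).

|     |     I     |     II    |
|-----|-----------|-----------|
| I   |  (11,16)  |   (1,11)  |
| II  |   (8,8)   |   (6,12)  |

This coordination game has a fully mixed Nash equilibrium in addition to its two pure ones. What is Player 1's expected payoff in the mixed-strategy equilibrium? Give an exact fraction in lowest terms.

29/4

Player 2 mixes with probability q on I, chosen so Player 1 is indifferent: 11q + 1(1−q) = 8q + 6(1−q) gives q = 5/8.
Player 1's expected payoff (from either row, since indifferent) is 11·5/8 + 1·3/8 = 29/4.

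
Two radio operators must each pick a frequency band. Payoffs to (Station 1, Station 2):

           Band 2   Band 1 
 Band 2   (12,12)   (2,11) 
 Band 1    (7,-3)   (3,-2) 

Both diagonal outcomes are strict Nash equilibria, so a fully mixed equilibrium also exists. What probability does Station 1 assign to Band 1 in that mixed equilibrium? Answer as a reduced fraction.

Station 1's mix p on Band 2 must make Station 2 indifferent between Band 2 and Band 1.
Station 2's payoff from Band 2: 12p + (-3)(1−p). From Band 1: 11p + (-2)(1−p).
Set equal: 1p = 1(1−p) → p = 1/2.
Probability on Band 1 is 1 − 1/2 = 1/2.

1/2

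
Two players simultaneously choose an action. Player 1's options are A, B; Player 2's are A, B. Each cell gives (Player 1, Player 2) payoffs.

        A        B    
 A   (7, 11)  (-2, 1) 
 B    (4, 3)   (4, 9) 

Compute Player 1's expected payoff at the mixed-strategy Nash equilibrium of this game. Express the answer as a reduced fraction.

4

Player 2 mixes with probability q on A, chosen so Player 1 is indifferent: 7q + (-2)(1−q) = 4q + 4(1−q) gives q = 2/3.
Player 1's expected payoff (from either row, since indifferent) is 7·2/3 + (-2)·1/3 = 4.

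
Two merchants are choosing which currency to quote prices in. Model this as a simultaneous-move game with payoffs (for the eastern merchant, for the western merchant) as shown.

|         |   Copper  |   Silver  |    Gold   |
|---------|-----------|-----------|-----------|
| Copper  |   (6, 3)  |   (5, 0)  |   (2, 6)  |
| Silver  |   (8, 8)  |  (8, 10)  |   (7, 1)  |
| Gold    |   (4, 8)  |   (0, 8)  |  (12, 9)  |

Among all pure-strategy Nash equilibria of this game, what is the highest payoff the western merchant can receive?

10

Both Silver is a pure NE (the eastern merchant: 8 ≥ 5; the western merchant: 10 ≥ 8). The western merchant gets 10.
Both Gold is a pure NE (the eastern merchant: 12 ≥ 7; the western merchant: 9 ≥ 8). The western merchant gets 9.
Every other cell has a profitable deviation for at least one player. Highest of {10, 9} is 10.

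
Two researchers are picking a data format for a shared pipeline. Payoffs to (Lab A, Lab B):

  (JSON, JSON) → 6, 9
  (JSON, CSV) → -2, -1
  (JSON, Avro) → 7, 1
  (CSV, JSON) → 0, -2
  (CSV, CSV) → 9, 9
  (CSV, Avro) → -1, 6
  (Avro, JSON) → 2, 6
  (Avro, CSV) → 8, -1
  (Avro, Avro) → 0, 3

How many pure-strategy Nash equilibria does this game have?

2

Both JSON: Lab A gets 6 (best alternative 2); Lab B gets 9 (best alternative 1). Neither deviates — NE.
Both CSV: Lab A gets 9 (best alternative 8); Lab B gets 9 (best alternative 6). Neither deviates — NE.
Both Avro is not a NE: Lab A would switch to JSON (7 > 0).
No other cell survives both best-response checks, so there are 2 pure NE.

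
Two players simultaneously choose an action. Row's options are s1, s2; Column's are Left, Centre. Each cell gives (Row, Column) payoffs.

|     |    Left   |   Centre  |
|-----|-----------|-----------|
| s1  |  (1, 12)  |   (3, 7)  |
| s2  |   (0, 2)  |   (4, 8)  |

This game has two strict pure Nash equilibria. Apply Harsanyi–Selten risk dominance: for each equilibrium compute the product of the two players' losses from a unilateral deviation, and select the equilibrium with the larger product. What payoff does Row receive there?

4

At (s1, Left): Row loses 1 − 0 = 1 by deviating; Column loses 12 − 7 = 5. Product = 1·5 = 5.
At (s2, Centre): Row loses 4 − 3 = 1 by deviating; Column loses 8 − 2 = 6. Product = 1·6 = 6.
6 > 5, so (s2, Centre) is risk-dominant. Row's payoff there is 4.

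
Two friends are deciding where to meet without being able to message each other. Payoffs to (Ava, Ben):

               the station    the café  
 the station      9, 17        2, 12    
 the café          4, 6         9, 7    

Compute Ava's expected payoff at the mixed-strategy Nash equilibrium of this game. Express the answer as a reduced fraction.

Ben mixes with probability q on the station, chosen so Ava is indifferent: 9q + 2(1−q) = 4q + 9(1−q) gives q = 7/12.
Ava's expected payoff (from either row, since indifferent) is 9·7/12 + 2·5/12 = 73/12.

73/12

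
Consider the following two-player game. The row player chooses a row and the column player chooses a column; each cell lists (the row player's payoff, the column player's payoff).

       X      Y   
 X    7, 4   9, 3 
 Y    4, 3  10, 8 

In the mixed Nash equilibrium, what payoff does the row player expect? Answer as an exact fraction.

The column player mixes with probability q on X, chosen so the row player is indifferent: 7q + 9(1−q) = 4q + 10(1−q) gives q = 1/4.
The row player's expected payoff (from either row, since indifferent) is 7·1/4 + 9·3/4 = 17/2.

17/2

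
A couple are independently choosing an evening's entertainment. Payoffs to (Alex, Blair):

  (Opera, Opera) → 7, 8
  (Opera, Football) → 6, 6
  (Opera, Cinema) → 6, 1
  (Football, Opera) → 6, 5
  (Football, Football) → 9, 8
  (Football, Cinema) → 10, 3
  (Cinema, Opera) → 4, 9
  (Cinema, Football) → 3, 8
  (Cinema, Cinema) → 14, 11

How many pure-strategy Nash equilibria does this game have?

Both Opera: Alex gets 7 (best alternative 6); Blair gets 8 (best alternative 6). Neither deviates — NE.
Both Football: Alex gets 9 (best alternative 6); Blair gets 8 (best alternative 5). Neither deviates — NE.
Both Cinema: Alex gets 14 (best alternative 10); Blair gets 11 (best alternative 9). Neither deviates — NE.
(Opera, Football) is not a NE: Alex would switch to Football (9 > 6).
No other cell survives both best-response checks, so there are 3 pure NE.

3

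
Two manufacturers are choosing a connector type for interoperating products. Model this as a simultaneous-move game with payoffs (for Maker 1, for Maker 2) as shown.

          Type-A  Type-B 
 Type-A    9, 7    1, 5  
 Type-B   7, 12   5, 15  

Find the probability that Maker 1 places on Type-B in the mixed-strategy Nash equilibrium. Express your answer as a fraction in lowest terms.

Maker 1's mix p on Type-A must make Maker 2 indifferent between Type-A and Type-B.
Maker 2's payoff from Type-A: 7p + 12(1−p). From Type-B: 5p + 15(1−p).
Set equal: 2p = 3(1−p) → p = 3/5.
Probability on Type-B is 1 − 3/5 = 2/5.

2/5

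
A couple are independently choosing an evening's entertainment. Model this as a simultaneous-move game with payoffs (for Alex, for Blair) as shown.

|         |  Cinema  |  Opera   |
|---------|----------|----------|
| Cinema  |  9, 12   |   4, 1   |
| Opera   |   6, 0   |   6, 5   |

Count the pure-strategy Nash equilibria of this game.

2

Both Cinema: Alex gets 9 (best alternative 6); Blair gets 12 (best alternative 1). Neither deviates — NE.
Both Opera: Alex gets 6 (best alternative 4); Blair gets 5 (best alternative 0). Neither deviates — NE.
(Opera, Cinema) is not a NE: Alex would switch to Cinema (9 > 6).
No other cell survives both best-response checks, so there are 2 pure NE.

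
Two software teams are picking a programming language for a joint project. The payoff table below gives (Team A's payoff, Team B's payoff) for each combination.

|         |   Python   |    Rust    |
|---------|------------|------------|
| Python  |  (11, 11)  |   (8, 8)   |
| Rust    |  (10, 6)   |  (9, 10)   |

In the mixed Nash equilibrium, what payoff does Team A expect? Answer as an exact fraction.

19/2

Team B mixes with probability q on Python, chosen so Team A is indifferent: 11q + 8(1−q) = 10q + 9(1−q) gives q = 1/2.
Team A's expected payoff (from either row, since indifferent) is 11·1/2 + 8·1/2 = 19/2.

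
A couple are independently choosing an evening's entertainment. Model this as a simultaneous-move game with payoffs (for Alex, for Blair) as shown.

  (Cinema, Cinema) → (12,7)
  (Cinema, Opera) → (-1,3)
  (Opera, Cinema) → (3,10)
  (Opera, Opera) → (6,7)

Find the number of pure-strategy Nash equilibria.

1

Both Cinema: Alex gets 12 (best alternative 3); Blair gets 7 (best alternative 3). Neither deviates — NE.
Both Opera is not a NE: Blair would switch to Cinema (10 > 7).
No other cell survives both best-response checks, so there is 1 pure NE.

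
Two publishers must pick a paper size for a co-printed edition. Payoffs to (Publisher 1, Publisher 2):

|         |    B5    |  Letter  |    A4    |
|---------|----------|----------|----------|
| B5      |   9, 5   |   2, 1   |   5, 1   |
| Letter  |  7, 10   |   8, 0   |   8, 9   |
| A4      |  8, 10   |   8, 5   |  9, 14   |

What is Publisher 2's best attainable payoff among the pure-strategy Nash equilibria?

Both B5 is a pure NE (Publisher 1: 9 ≥ 8; Publisher 2: 5 ≥ 1). Publisher 2 gets 5.
Both A4 is a pure NE (Publisher 1: 9 ≥ 8; Publisher 2: 14 ≥ 10). Publisher 2 gets 14.
Every other cell has a profitable deviation for at least one player. Highest of {5, 14} is 14.

14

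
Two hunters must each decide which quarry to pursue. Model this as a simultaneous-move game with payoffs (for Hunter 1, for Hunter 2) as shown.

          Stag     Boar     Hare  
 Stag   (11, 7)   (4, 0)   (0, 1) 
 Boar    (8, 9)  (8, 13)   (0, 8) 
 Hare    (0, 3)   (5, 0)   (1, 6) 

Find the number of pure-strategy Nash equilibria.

3

Both Stag: Hunter 1 gets 11 (best alternative 8); Hunter 2 gets 7 (best alternative 1). Neither deviates — NE.
Both Boar: Hunter 1 gets 8 (best alternative 5); Hunter 2 gets 13 (best alternative 9). Neither deviates — NE.
Both Hare: Hunter 1 gets 1 (best alternative 0); Hunter 2 gets 6 (best alternative 3). Neither deviates — NE.
(Boar, Hare) is not a NE: Hunter 1 would switch to Hare (1 > 0).
No other cell survives both best-response checks, so there are 3 pure NE.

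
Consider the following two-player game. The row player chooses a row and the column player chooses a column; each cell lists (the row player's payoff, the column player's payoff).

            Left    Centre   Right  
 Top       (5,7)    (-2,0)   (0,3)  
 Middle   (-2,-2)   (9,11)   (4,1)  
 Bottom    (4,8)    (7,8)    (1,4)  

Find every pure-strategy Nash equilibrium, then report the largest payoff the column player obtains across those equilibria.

(Top, Left) is a pure NE (the row player: 5 ≥ 4; the column player: 7 ≥ 3). The column player gets 7.
(Middle, Centre) is a pure NE (the row player: 9 ≥ 7; the column player: 11 ≥ 1). The column player gets 11.
Every other cell has a profitable deviation for at least one player. Highest of {7, 11} is 11.

11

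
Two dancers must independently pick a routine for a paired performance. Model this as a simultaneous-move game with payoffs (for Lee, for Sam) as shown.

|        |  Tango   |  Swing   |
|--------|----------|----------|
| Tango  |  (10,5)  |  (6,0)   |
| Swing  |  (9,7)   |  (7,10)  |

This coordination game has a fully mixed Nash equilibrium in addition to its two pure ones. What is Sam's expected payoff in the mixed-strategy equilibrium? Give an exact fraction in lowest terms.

Lee mixes with probability p on Tango, chosen so Sam is indifferent: 5p + 7(1−p) = 0p + 10(1−p) gives p = 3/8.
Sam's expected payoff is 5·3/8 + 7·5/8 = 25/4.

25/4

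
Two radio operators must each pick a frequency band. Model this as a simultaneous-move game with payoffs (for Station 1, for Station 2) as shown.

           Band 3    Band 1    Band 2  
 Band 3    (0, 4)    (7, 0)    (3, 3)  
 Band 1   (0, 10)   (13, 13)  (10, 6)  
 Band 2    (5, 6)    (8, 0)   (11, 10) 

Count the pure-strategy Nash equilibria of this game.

2

Both Band 1: Station 1 gets 13 (best alternative 8); Station 2 gets 13 (best alternative 10). Neither deviates — NE.
Both Band 2: Station 1 gets 11 (best alternative 10); Station 2 gets 10 (best alternative 6). Neither deviates — NE.
Both Band 3 is not a NE: Station 1 would switch to Band 2 (5 > 0).
No other cell survives both best-response checks, so there are 2 pure NE.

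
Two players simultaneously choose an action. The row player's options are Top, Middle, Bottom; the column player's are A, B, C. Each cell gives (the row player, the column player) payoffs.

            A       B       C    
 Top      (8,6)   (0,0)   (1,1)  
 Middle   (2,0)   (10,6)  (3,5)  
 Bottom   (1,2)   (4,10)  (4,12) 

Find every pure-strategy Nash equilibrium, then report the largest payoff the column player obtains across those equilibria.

12

(Top, A) is a pure NE (the row player: 8 ≥ 2; the column player: 6 ≥ 1). The column player gets 6.
(Middle, B) is a pure NE (the row player: 10 ≥ 4; the column player: 6 ≥ 5). The column player gets 6.
(Bottom, C) is a pure NE (the row player: 4 ≥ 3; the column player: 12 ≥ 10). The column player gets 12.
Every other cell has a profitable deviation for at least one player. Highest of {6, 6, 12} is 12.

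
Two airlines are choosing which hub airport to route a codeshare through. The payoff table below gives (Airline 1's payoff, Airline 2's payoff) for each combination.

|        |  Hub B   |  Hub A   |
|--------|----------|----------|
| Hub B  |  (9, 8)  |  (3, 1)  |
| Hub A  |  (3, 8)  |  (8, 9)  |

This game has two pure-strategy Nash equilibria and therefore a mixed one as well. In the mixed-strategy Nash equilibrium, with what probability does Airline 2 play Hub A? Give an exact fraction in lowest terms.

Airline 2's mix q on Hub B must make Airline 1 indifferent between Hub B and Hub A.
Airline 1's payoff from Hub B: 9q + 3(1−q). From Hub A: 3q + 8(1−q).
Set equal: 6q = 5(1−q) → q = 5/11.
Probability on Hub A is 1 − 5/11 = 6/11.

6/11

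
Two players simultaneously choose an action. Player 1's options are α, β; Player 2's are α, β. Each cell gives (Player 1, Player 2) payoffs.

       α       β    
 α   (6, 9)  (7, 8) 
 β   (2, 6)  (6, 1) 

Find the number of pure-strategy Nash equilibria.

Both α: Player 1 gets 6 (best alternative 2); Player 2 gets 9 (best alternative 8). Neither deviates — NE.
Both β is not a NE: Player 1 would switch to α (7 > 6).
No other cell survives both best-response checks, so there is 1 pure NE.

1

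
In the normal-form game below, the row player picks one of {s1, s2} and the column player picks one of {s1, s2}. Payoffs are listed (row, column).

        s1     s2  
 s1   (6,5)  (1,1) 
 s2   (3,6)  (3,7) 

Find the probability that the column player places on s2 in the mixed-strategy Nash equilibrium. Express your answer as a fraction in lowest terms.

3/5

The column player's mix q on s1 must make the row player indifferent between s1 and s2.
The row player's payoff from s1: 6q + 1(1−q). From s2: 3q + 3(1−q).
Set equal: 3q = 2(1−q) → q = 2/5.
Probability on s2 is 1 − 2/5 = 3/5.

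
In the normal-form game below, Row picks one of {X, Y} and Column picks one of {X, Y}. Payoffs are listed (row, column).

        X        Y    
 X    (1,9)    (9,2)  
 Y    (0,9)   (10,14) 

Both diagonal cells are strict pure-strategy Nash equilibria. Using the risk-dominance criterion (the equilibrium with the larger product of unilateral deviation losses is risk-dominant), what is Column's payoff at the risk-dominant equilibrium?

9

At both X: Row loses 1 − 0 = 1 by deviating; Column loses 9 − 2 = 7. Product = 1·7 = 7.
At both Y: Row loses 10 − 9 = 1 by deviating; Column loses 14 − 9 = 5. Product = 1·5 = 5.
7 > 5, so both X is risk-dominant. Column's payoff there is 9.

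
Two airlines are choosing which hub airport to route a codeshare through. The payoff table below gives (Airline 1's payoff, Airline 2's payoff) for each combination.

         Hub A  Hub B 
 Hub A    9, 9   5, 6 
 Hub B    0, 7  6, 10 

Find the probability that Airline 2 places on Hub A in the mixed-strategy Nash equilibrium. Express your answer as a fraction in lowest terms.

1/10

Airline 2's mix q on Hub A must make Airline 1 indifferent between Hub A and Hub B.
Airline 1's payoff from Hub A: 9q + 5(1−q). From Hub B: 0q + 6(1−q).
Set equal: 9q = 1(1−q) → q = 1/10.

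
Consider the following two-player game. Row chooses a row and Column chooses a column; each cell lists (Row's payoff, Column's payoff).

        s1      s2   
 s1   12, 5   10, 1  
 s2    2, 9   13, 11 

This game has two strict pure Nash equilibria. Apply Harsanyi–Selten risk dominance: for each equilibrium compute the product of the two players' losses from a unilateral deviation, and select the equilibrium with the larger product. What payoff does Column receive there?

At both s1: Row loses 12 − 2 = 10 by deviating; Column loses 5 − 1 = 4. Product = 10·4 = 40.
At both s2: Row loses 13 − 10 = 3 by deviating; Column loses 11 − 9 = 2. Product = 3·2 = 6.
40 > 6, so both s1 is risk-dominant. Column's payoff there is 5.

5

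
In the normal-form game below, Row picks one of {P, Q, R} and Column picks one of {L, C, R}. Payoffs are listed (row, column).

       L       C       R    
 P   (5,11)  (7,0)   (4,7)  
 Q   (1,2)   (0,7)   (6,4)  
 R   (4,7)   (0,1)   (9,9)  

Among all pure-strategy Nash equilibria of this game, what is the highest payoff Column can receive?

(P, L) is a pure NE (Row: 5 ≥ 4; Column: 11 ≥ 7). Column gets 11.
(R, R) is a pure NE (Row: 9 ≥ 6; Column: 9 ≥ 7). Column gets 9.
Every other cell has a profitable deviation for at least one player. Highest of {11, 9} is 11.

11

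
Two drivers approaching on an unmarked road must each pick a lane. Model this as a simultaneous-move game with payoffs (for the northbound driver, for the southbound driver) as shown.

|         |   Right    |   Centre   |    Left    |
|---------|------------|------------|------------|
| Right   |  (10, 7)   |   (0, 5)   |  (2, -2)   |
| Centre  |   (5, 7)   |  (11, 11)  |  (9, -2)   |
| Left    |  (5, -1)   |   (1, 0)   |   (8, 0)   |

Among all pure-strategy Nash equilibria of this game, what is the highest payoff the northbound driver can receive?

11

Both Right is a pure NE (the northbound driver: 10 ≥ 5; the southbound driver: 7 ≥ 5). The northbound driver gets 10.
Both Centre is a pure NE (the northbound driver: 11 ≥ 1; the southbound driver: 11 ≥ 7). The northbound driver gets 11.
Every other cell has a profitable deviation for at least one player. Highest of {10, 11} is 11.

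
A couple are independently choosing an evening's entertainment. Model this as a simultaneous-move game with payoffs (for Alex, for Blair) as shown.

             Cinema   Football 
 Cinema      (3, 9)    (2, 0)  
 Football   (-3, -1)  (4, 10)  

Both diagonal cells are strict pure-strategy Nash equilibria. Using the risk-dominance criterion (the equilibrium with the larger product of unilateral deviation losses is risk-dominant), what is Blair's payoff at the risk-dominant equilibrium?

9

At both Cinema: Alex loses 3 − (-3) = 6 by deviating; Blair loses 9 − 0 = 9. Product = 6·9 = 54.
At both Football: Alex loses 4 − 2 = 2 by deviating; Blair loses 10 − (-1) = 11. Product = 2·11 = 22.
54 > 22, so both Cinema is risk-dominant. Blair's payoff there is 9.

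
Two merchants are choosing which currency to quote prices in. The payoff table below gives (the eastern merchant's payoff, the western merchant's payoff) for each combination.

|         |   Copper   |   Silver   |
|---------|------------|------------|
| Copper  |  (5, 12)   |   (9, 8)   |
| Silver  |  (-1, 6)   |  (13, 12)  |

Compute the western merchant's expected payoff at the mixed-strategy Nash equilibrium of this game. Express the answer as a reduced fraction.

48/5

The eastern merchant mixes with probability p on Copper, chosen so the western merchant is indifferent: 12p + 6(1−p) = 8p + 12(1−p) gives p = 3/5.
The western merchant's expected payoff is 12·3/5 + 6·2/5 = 48/5.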